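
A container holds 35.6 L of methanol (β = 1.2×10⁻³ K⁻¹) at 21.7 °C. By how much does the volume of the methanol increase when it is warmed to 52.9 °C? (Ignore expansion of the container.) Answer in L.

ΔV = 1.33 L

|ΔT| = |52.9 − 21.7| = 31.2 K
ΔV = βV₀ΔT = (1.2×10⁻³)(35.6)(31.2) = 1.33 L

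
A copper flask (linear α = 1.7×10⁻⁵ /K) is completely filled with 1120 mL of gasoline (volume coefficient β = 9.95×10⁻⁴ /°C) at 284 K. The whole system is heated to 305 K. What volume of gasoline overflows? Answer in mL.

The flask also expands: β_container ≈ 3α = 5.1×10⁻⁵ /K
Net overflow = V₀(β_liq − 3α_cont)ΔT
β − 3α = 9.95×10⁻⁴ − 5.1×10⁻⁵ = 9.44×10⁻⁴ /K; ΔT = 21 K
ΔV = 1120 × 9.44×10⁻⁴ × 21 = 22.2 mL

22.2 mL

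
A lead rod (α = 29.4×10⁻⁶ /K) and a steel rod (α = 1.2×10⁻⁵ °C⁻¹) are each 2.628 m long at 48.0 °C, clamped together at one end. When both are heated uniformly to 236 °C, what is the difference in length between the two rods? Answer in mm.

8.60 mm

ΔT = 188.0 K
lead: ΔL = 29.4×10⁻⁶ × 2.628 m × 188.0 = 1.4525×10⁻² m = 14.525 mm
steel: ΔL = 1.2×10⁻⁵ × 2.628 m × 188.0 = 5.9288×10⁻³ m = 5.9288 mm
difference = 14.525 − 5.9288 = 8.5962 mm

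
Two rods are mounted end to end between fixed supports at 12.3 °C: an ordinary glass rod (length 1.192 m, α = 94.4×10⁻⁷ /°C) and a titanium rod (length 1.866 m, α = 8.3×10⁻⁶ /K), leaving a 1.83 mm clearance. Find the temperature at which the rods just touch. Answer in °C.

α₁L₁ = 1.125248×10⁻⁵ m/K, α₂L₂ = 1.54878×10⁻⁵ m/K → total 2.674028×10⁻⁵ m/K
ΔT = g/(α₁L₁+α₂L₂) = 1.83×10⁻³ / 2.674028×10⁻⁵ = 68.436 K
T = 12.3 + 68.436 = 80.736 °C

T = 80.7 °C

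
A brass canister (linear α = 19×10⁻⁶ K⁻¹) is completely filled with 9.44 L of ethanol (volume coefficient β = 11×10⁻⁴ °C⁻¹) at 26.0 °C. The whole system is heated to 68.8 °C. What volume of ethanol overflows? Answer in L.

0.421 L

The canister also expands: β_container ≈ 3α = 5.7×10⁻⁵ /K
Net overflow = V₀(β_liq − 3α_cont)ΔT
β − 3α = 1.10×10⁻³ − 5.7×10⁻⁵ = 1.043×10⁻³ /K; ΔT = 42.8 K
ΔV = 9.44 × 1.043×10⁻³ × 42.8 = 0.421 L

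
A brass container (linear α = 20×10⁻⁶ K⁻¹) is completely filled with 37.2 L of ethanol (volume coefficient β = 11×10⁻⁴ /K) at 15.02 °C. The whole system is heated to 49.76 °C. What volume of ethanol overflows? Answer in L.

1.34 L

The container also expands: β_container ≈ 3α = 6.0×10⁻⁵ /K
Net overflow = V₀(β_liq − 3α_cont)ΔT
β − 3α = 1.10×10⁻³ − 6.0×10⁻⁵ = 1.04×10⁻³ /K; ΔT = 34.74 K
ΔV = 37.2 × 1.04×10⁻³ × 34.74 = 1.34 L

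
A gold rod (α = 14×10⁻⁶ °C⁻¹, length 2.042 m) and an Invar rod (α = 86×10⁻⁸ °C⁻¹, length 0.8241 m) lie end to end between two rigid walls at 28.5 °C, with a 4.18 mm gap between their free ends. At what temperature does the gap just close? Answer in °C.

T = 171 °C

Gap closes when ΔL₁ + ΔL₂ = 4.18 mm = 4.18×10⁻³ m
(α₁L₁ + α₂L₂)ΔT = g
α₁L₁ + α₂L₂ = 14×10⁻⁶×2.042 + 86×10⁻⁸×0.8241 = 2.9296726×10⁻⁵ m/K
ΔT = 4.18×10⁻³ / 2.9296726×10⁻⁵ = 142.68 K
T = 28.5 + 142.68 = 171.18 °C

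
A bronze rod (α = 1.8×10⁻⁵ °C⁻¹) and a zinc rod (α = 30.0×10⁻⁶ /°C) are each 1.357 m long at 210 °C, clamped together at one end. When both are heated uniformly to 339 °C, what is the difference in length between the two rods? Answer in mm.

ΔT = 129 K
bronze: ΔL = 1.8×10⁻⁵ × 1.357 m × 129 = 3.1510×10⁻³ m = 3.1510 mm
zinc: ΔL = 30.0×10⁻⁶ × 1.357 m × 129 = 5.2516×10⁻³ m = 5.2516 mm
difference = 5.2516 − 3.1510 = 2.1006 mm

2.10 mm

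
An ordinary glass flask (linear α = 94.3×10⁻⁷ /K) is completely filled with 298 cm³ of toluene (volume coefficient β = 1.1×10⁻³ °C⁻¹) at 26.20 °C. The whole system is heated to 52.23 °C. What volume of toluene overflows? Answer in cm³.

The flask also expands: β_container ≈ 3α = 2.829×10⁻⁵ /K
Net overflow = V₀(β_liq − 3α_cont)ΔT
β − 3α = 1.10×10⁻³ − 2.829×10⁻⁵ = 1.07171×10⁻³ /K; ΔT = 26.03 K
ΔV = 298 × 1.07171×10⁻³ × 26.03 = 8.31 cm³

8.31 cm³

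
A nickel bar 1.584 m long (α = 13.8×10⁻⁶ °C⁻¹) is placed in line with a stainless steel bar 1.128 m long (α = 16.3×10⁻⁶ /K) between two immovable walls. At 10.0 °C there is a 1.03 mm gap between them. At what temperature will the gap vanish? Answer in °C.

T = 35.6 °C

Gap closes when ΔL₁ + ΔL₂ = 1.03 mm = 1.03×10⁻³ m
(α₁L₁ + α₂L₂)ΔT = g
α₁L₁ + α₂L₂ = 13.8×10⁻⁶×1.584 + 16.3×10⁻⁶×1.128 = 4.02456×10⁻⁵ m/K
ΔT = 1.03×10⁻³ / 4.02456×10⁻⁵ = 25.593 K
T = 10.0 + 25.593 = 35.593 °C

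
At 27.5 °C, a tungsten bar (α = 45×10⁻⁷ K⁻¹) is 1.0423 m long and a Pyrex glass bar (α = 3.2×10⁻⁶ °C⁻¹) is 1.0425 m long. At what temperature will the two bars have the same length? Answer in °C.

L₁(1 + α₁ΔT) = L₂(1 + α₂ΔT) ⇒ ΔT = (L₂ − L₁)/(α₁L₁ − α₂L₂)
L₂ − L₁ = 1.0425 − 1.0423 = 2.00×10⁻⁴ m
α₁L₁ − α₂L₂ = 45×10⁻⁷×1.0423 − 3.2×10⁻⁶×1.0425 = 1.35435×10⁻⁶ m/K
ΔT = 2.00×10⁻⁴ / 1.35435×10⁻⁶ = 147.672 K
T = 27.5 + 147.672 = 175.172 °C

T = 175.2 °C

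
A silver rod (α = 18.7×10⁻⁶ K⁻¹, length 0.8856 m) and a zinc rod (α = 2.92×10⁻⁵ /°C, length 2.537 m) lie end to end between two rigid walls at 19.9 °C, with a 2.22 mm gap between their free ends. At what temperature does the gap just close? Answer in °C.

T = 44.4 °C

Gap closes when ΔL₁ + ΔL₂ = 2.22 mm = 2.22×10⁻³ m
(α₁L₁ + α₂L₂)ΔT = g
α₁L₁ + α₂L₂ = 18.7×10⁻⁶×0.8856 + 2.92×10⁻⁵×2.537 = 9.064112×10⁻⁵ m/K
ΔT = 2.22×10⁻³ / 9.064112×10⁻⁵ = 24.492 K
T = 19.9 + 24.492 = 44.392 °C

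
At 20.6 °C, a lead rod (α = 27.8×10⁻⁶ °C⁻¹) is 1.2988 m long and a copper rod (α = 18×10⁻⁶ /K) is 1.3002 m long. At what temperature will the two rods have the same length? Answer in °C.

T = 130.8 °C

Equal length when α₁L₁ΔT − α₂L₂ΔT = L₂ − L₁ = 1.40×10⁻³ m
α₁L₁ = 3.610664×10⁻⁵, α₂L₂ = 2.34036×10⁻⁵ → Δ(αL) = 1.270304×10⁻⁵ m/K
ΔT = 1.40×10⁻³ / 1.270304×10⁻⁵ = 110.210 K, so T = 20.6 + 110.210 = 130.810 °C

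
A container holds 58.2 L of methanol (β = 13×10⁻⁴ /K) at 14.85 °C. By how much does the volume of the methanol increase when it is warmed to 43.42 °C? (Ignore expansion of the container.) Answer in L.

ΔV = 2.16 L

|ΔT| = |43.42 − 14.85| = 28.57 K
ΔV = βV₀ΔT = (13×10⁻⁴)(58.2)(28.57) = 2.16 L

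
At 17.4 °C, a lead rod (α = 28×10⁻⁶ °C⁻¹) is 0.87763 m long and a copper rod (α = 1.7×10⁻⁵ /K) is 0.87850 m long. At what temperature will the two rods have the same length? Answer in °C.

T = 107.7 °C

Equal length when α₁L₁ΔT − α₂L₂ΔT = L₂ − L₁ = 8.70×10⁻⁴ m
α₁L₁ = 2.457364×10⁻⁵, α₂L₂ = 1.49345×10⁻⁵ → Δ(αL) = 9.63914×10⁻⁶ m/K
ΔT = 8.70×10⁻⁴ / 9.63914×10⁻⁶ = 90.257 K, so T = 17.4 + 90.257 = 107.657 °C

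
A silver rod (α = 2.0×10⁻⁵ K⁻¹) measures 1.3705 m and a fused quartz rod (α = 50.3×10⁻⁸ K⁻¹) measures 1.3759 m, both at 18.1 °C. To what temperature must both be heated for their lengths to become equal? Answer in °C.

T = 220.2 °C

Equal length when α₁L₁ΔT − α₂L₂ΔT = L₂ − L₁ = 5.40×10⁻³ m
α₁L₁ = 2.741×10⁻⁵, α₂L₂ = 6.920777×10⁻⁷ → Δ(αL) = 2.67179223×10⁻⁵ m/K
ΔT = 5.40×10⁻³ / 2.67179223×10⁻⁵ = 202.112 K, so T = 18.1 + 202.112 = 220.212 °C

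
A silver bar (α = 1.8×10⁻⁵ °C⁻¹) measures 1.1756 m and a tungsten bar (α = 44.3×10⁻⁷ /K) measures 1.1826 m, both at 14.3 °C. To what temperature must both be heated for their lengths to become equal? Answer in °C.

T = 453.9 °C

Equal length when α₁L₁ΔT − α₂L₂ΔT = L₂ − L₁ = 7.00×10⁻³ m
α₁L₁ = 2.11608×10⁻⁵, α₂L₂ = 5.238918×10⁻⁶ → Δ(αL) = 1.5921882×10⁻⁵ m/K
ΔT = 7.00×10⁻³ / 1.5921882×10⁻⁵ = 439.647 K, so T = 14.3 + 439.647 = 453.947 °C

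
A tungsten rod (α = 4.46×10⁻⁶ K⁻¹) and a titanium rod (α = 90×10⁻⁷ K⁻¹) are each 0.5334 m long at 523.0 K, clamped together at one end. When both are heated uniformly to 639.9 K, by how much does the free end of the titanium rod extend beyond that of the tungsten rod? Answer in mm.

0.283 mm

ΔT = 116.9 K
tungsten: ΔL = 4.46×10⁻⁶ × 0.5334 m × 116.9 = 2.7810×10⁻⁴ m = 0.27810 mm
titanium: ΔL = 90×10⁻⁷ × 0.5334 m × 116.9 = 5.6119×10⁻⁴ m = 0.56119 mm
difference = 0.56119 − 0.27810 = 0.28309 mm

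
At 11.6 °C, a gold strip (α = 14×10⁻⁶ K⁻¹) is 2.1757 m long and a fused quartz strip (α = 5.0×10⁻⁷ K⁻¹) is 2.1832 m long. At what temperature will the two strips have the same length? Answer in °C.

T = 267.0 °C

Equal length when α₁L₁ΔT − α₂L₂ΔT = L₂ − L₁ = 7.50×10⁻³ m
α₁L₁ = 3.04598×10⁻⁵, α₂L₂ = 1.0916×10⁻⁶ → Δ(αL) = 2.93682×10⁻⁵ m/K
ΔT = 7.50×10⁻³ / 2.93682×10⁻⁵ = 255.378 K, so T = 11.6 + 255.378 = 266.978 °C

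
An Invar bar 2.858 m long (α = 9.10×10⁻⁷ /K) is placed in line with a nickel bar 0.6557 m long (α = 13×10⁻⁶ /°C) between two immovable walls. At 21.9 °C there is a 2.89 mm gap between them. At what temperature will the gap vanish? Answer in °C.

Gap closes when ΔL₁ + ΔL₂ = 2.89 mm = 2.89×10⁻³ m
(α₁L₁ + α₂L₂)ΔT = g
α₁L₁ + α₂L₂ = 9.10×10⁻⁷×2.858 + 13×10⁻⁶×0.6557 = 1.112488×10⁻⁵ m/K
ΔT = 2.89×10⁻³ / 1.112488×10⁻⁵ = 259.78 K
T = 21.9 + 259.78 = 281.68 °C

T = 282 °C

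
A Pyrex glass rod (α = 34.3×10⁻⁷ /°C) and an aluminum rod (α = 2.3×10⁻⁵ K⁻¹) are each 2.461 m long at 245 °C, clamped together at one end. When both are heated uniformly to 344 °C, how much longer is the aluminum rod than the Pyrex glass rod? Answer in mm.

ΔT = 99 K
Pyrex glass: ΔL = 34.3×10⁻⁷ × 2.461 m × 99 = 8.3568×10⁻⁴ m = 0.83568 mm
aluminum: ΔL = 2.3×10⁻⁵ × 2.461 m × 99 = 5.6037×10⁻³ m = 5.6037 mm
difference = 5.6037 − 0.83568 = 4.76802 mm

4.77 mm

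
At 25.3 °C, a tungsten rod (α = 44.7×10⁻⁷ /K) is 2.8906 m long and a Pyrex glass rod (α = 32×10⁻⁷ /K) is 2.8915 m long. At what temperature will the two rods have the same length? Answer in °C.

T = 270.7 °C

L₁(1 + α₁ΔT) = L₂(1 + α₂ΔT) ⇒ ΔT = (L₂ − L₁)/(α₁L₁ − α₂L₂)
L₂ − L₁ = 2.8915 − 2.8906 = 9.00×10⁻⁴ m
α₁L₁ − α₂L₂ = 44.7×10⁻⁷×2.8906 − 32×10⁻⁷×2.8915 = 3.668182×10⁻⁶ m/K
ΔT = 9.00×10⁻⁴ / 3.668182×10⁻⁶ = 245.353 K
T = 25.3 + 245.353 = 270.653 °C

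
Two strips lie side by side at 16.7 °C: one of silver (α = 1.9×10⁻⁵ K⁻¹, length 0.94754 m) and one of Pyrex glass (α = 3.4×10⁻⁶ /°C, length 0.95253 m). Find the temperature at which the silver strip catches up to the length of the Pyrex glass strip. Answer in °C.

L₁(1 + α₁ΔT) = L₂(1 + α₂ΔT) ⇒ ΔT = (L₂ − L₁)/(α₁L₁ − α₂L₂)
L₂ − L₁ = 0.95253 − 0.94754 = 4.99×10⁻³ m
α₁L₁ − α₂L₂ = 1.9×10⁻⁵×0.94754 − 3.4×10⁻⁶×0.95253 = 1.4764658×10⁻⁵ m/K
ΔT = 4.99×10⁻³ / 1.4764658×10⁻⁵ = 337.969 K
T = 16.7 + 337.969 = 354.669 °C

T = 354.7 °C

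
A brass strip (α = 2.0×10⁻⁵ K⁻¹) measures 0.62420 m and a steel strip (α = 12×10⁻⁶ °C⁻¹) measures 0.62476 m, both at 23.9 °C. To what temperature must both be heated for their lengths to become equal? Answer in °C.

T = 136.2 °C

L₁(1 + α₁ΔT) = L₂(1 + α₂ΔT) ⇒ ΔT = (L₂ − L₁)/(α₁L₁ − α₂L₂)
L₂ − L₁ = 0.62476 − 0.62420 = 5.60×10⁻⁴ m
α₁L₁ − α₂L₂ = 2.0×10⁻⁵×0.62420 − 12×10⁻⁶×0.62476 = 4.98688×10⁻⁶ m/K
ΔT = 5.60×10⁻⁴ / 4.98688×10⁻⁶ = 112.295 K
T = 23.9 + 112.295 = 136.195 °C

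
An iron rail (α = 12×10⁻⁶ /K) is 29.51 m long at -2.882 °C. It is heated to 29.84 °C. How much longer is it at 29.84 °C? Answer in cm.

ΔL = 1.16 cm

|ΔT| = |29.84 − (-2.882)| = 32.722 K
ΔL = αL₀ΔT = (12×10⁻⁶)(29.51)(32.722) = 1.16×10⁻² m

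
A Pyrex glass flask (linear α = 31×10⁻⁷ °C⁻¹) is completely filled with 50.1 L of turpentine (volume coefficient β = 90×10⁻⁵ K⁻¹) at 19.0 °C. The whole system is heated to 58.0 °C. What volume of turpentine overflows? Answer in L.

1.74 L

The flask also expands: β_container ≈ 3α = 9.3×10⁻⁶ /K
Net overflow = V₀(β_liq − 3α_cont)ΔT
β − 3α = 9.00×10⁻⁴ − 9.3×10⁻⁶ = 8.907×10⁻⁴ /K; ΔT = 39.0 K
ΔV = 50.1 × 8.907×10⁻⁴ × 39.0 = 1.74 L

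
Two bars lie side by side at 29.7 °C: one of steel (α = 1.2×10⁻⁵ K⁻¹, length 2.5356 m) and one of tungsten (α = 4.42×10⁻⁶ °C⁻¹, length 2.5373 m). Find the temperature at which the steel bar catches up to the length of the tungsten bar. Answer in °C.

L₁(1 + α₁ΔT) = L₂(1 + α₂ΔT) ⇒ ΔT = (L₂ − L₁)/(α₁L₁ − α₂L₂)
L₂ − L₁ = 2.5373 − 2.5356 = 1.70×10⁻³ m
α₁L₁ − α₂L₂ = 1.2×10⁻⁵×2.5356 − 4.42×10⁻⁶×2.5373 = 1.9212334×10⁻⁵ m/K
ΔT = 1.70×10⁻³ / 1.9212334×10⁻⁵ = 88.485 K
T = 29.7 + 88.485 = 118.185 °C

T = 118.2 °C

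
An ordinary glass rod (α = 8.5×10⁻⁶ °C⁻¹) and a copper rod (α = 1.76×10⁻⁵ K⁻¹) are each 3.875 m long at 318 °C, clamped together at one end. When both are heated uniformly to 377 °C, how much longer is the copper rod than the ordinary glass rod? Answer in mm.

ΔT = 59 K
ordinary glass: ΔL = 8.5×10⁻⁶ × 3.875 m × 59 = 1.9433×10⁻³ m = 1.9433 mm
copper: ΔL = 1.76×10⁻⁵ × 3.875 m × 59 = 4.0238×10⁻³ m = 4.0238 mm
difference = 4.0238 − 1.9433 = 2.0805 mm

2.08 mm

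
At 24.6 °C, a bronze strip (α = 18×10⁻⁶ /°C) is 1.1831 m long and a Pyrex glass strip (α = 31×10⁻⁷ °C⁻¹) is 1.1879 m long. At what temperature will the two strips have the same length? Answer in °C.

L₁(1 + α₁ΔT) = L₂(1 + α₂ΔT) ⇒ ΔT = (L₂ − L₁)/(α₁L₁ − α₂L₂)
L₂ − L₁ = 1.1879 − 1.1831 = 4.80×10⁻³ m
α₁L₁ − α₂L₂ = 18×10⁻⁶×1.1831 − 31×10⁻⁷×1.1879 = 1.761331×10⁻⁵ m/K
ΔT = 4.80×10⁻³ / 1.761331×10⁻⁵ = 272.521 K
T = 24.6 + 272.521 = 297.121 °C

T = 297.1 °C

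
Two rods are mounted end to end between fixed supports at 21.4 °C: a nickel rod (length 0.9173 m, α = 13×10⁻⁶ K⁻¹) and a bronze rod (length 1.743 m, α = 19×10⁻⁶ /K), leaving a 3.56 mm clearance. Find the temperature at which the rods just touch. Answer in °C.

Gap closes when ΔL₁ + ΔL₂ = 3.56 mm = 3.56×10⁻³ m
(α₁L₁ + α₂L₂)ΔT = g
α₁L₁ + α₂L₂ = 13×10⁻⁶×0.9173 + 19×10⁻⁶×1.743 = 4.50419×10⁻⁵ m/K
ΔT = 3.56×10⁻³ / 4.50419×10⁻⁵ = 79.04 K
T = 21.4 + 79.04 = 100.44 °C

T = 100 °C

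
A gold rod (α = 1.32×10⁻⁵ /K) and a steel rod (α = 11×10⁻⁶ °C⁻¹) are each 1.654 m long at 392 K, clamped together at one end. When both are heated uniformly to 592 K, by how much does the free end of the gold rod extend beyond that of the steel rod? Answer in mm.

ΔT = 200 K
gold: ΔL = 1.32×10⁻⁵ × 1.654 m × 200 = 4.3666×10⁻³ m = 4.3666 mm
steel: ΔL = 11×10⁻⁶ × 1.654 m × 200 = 3.6388×10⁻³ m = 3.6388 mm
difference = 4.3666 − 3.6388 = 0.7278 mm

0.728 mm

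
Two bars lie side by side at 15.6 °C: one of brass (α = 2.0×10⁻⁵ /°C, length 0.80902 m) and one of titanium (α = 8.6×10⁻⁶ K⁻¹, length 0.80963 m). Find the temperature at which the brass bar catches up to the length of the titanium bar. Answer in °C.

L₁(1 + α₁ΔT) = L₂(1 + α₂ΔT) ⇒ ΔT = (L₂ − L₁)/(α₁L₁ − α₂L₂)
L₂ − L₁ = 0.80963 − 0.80902 = 6.10×10⁻⁴ m
α₁L₁ − α₂L₂ = 2.0×10⁻⁵×0.80902 − 8.6×10⁻⁶×0.80963 = 9.217582×10⁻⁶ m/K
ΔT = 6.10×10⁻⁴ / 9.217582×10⁻⁶ = 66.1779 K
T = 15.6 + 66.1779 = 81.7779 °C

T = 81.78 °C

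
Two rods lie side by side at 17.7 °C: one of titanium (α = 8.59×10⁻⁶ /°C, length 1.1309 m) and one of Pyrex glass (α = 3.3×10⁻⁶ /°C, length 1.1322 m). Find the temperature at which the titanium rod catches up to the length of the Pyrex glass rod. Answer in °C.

T = 235.2 °C

L₁(1 + α₁ΔT) = L₂(1 + α₂ΔT) ⇒ ΔT = (L₂ − L₁)/(α₁L₁ − α₂L₂)
L₂ − L₁ = 1.1322 − 1.1309 = 1.30×10⁻³ m
α₁L₁ − α₂L₂ = 8.59×10⁻⁶×1.1309 − 3.3×10⁻⁶×1.1322 = 5.978171×10⁻⁶ m/K
ΔT = 1.30×10⁻³ / 5.978171×10⁻⁶ = 217.458 K
T = 17.7 + 217.458 = 235.158 °C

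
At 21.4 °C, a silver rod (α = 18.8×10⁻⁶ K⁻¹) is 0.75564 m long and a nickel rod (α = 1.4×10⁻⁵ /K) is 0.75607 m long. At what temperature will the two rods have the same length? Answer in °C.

T = 140.2 °C

L₁(1 + α₁ΔT) = L₂(1 + α₂ΔT) ⇒ ΔT = (L₂ − L₁)/(α₁L₁ − α₂L₂)
L₂ − L₁ = 0.75607 − 0.75564 = 4.30×10⁻⁴ m
α₁L₁ − α₂L₂ = 18.8×10⁻⁶×0.75564 − 1.4×10⁻⁵×0.75607 = 3.621052×10⁻⁶ m/K
ΔT = 4.30×10⁻⁴ / 3.621052×10⁻⁶ = 118.750 K
T = 21.4 + 118.750 = 140.150 °C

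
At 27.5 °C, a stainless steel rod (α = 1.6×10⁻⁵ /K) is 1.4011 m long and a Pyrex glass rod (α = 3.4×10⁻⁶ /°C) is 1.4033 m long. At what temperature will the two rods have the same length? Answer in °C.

T = 152.2 °C

Equal length when α₁L₁ΔT − α₂L₂ΔT = L₂ − L₁ = 2.20×10⁻³ m
α₁L₁ = 2.24176×10⁻⁵, α₂L₂ = 4.77122×10⁻⁶ → Δ(αL) = 1.764638×10⁻⁵ m/K
ΔT = 2.20×10⁻³ / 1.764638×10⁻⁵ = 124.671 K, so T = 27.5 + 124.671 = 152.171 °C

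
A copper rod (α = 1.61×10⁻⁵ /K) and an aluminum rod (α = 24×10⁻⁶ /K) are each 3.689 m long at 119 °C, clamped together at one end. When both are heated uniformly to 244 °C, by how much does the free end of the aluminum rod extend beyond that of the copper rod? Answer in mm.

3.64 mm

ΔT = 125 K
copper: ΔL = 1.61×10⁻⁵ × 3.689 m × 125 = 7.4241×10⁻³ m = 7.4241 mm
aluminum: ΔL = 24×10⁻⁶ × 3.689 m × 125 = 1.1067×10⁻² m = 11.067 mm
difference = 11.067 − 7.4241 = 3.6429 mm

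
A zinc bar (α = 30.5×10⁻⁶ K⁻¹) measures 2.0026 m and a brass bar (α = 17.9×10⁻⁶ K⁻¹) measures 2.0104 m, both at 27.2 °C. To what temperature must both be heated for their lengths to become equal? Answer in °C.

L₁(1 + α₁ΔT) = L₂(1 + α₂ΔT) ⇒ ΔT = (L₂ − L₁)/(α₁L₁ − α₂L₂)
L₂ − L₁ = 2.0104 − 2.0026 = 7.80×10⁻³ m
α₁L₁ − α₂L₂ = 30.5×10⁻⁶×2.0026 − 17.9×10⁻⁶×2.0104 = 2.509314×10⁻⁵ m/K
ΔT = 7.80×10⁻³ / 2.509314×10⁻⁵ = 310.842 K
T = 27.2 + 310.842 = 338.042 °C

T = 338.0 °C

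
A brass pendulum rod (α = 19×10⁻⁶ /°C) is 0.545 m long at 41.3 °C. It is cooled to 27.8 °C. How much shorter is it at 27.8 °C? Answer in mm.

ΔL = 0.140 mm

|ΔT| = |27.8 − 41.3| = 13.5 K
ΔL = αL₀ΔT = (19×10⁻⁶)(0.545)(13.5) = 1.40×10⁻⁴ m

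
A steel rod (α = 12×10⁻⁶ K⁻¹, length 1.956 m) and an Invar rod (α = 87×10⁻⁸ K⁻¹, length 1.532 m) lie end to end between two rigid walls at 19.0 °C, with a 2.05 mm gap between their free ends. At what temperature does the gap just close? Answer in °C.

Gap closes when ΔL₁ + ΔL₂ = 2.05 mm = 2.05×10⁻³ m
(α₁L₁ + α₂L₂)ΔT = g
α₁L₁ + α₂L₂ = 12×10⁻⁶×1.956 + 87×10⁻⁸×1.532 = 2.480484×10⁻⁵ m/K
ΔT = 2.05×10⁻³ / 2.480484×10⁻⁵ = 82.65 K
T = 19.0 + 82.65 = 101.65 °C

T = 102 °C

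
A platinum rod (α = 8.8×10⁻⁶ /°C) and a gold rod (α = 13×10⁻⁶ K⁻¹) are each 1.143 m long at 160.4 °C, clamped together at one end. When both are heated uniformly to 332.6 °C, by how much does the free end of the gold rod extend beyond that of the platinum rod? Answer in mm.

ΔT = 172.2 K
platinum: ΔL = 8.8×10⁻⁶ × 1.143 m × 172.2 = 1.7321×10⁻³ m = 1.7321 mm
gold: ΔL = 13×10⁻⁶ × 1.143 m × 172.2 = 2.5587×10⁻³ m = 2.5587 mm
difference = 2.5587 − 1.7321 = 0.8266 mm

0.827 mm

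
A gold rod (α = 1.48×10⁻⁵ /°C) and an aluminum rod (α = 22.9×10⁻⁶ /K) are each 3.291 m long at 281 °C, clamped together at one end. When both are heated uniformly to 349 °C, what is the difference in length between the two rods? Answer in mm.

ΔT = 68 K
gold: ΔL = 1.48×10⁻⁵ × 3.291 m × 68 = 3.3121×10⁻³ m = 3.3121 mm
aluminum: ΔL = 22.9×10⁻⁶ × 3.291 m × 68 = 5.1247×10⁻³ m = 5.1247 mm
difference = 5.1247 − 3.3121 = 1.8126 mm

1.81 mm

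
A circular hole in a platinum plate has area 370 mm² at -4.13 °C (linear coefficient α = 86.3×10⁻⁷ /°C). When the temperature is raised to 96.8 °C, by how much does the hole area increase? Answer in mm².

ΔA = 0.645 mm²

Area coefficient ≈ 2α; |ΔT| = 100.93 K
ΔA = 2αA₀ΔT = 2(86.3×10⁻⁷)(370)(100.93) = 0.645 mm²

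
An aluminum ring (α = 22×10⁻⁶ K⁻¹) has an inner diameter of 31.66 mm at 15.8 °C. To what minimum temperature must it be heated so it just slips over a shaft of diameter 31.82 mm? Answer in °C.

T = 246 °C

Required Δd = 31.82 − 31.66 = 0.16 mm
Δd = αd₀ΔT ⇒ ΔT = Δd/(αd₀) = 0.16 / (22×10⁻⁶ × 31.66) = 229.71 K
T_min = 15.8 + 229.71 = 245.51 °C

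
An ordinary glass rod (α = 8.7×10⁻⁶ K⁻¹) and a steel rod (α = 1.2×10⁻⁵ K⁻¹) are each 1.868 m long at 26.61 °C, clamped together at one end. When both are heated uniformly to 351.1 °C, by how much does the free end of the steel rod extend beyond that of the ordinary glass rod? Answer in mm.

ΔT = 324.49 K
ordinary glass: ΔL = 8.7×10⁻⁶ × 1.868 m × 324.49 = 5.2735×10⁻³ m = 5.2735 mm
steel: ΔL = 1.2×10⁻⁵ × 1.868 m × 324.49 = 7.2738×10⁻³ m = 7.2738 mm
difference = 7.2738 − 5.2735 = 2.0003 mm

2.00 mm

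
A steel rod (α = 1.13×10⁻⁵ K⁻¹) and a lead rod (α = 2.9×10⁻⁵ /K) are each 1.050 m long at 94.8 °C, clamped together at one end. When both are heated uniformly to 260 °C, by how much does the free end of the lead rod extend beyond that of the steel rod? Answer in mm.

ΔT = 165.2 K
steel: ΔL = 1.13×10⁻⁵ × 1.050 m × 165.2 = 1.9601×10⁻³ m = 1.9601 mm
lead: ΔL = 2.9×10⁻⁵ × 1.050 m × 165.2 = 5.0303×10⁻³ m = 5.0303 mm
difference = 5.0303 − 1.9601 = 3.0702 mm

3.07 mm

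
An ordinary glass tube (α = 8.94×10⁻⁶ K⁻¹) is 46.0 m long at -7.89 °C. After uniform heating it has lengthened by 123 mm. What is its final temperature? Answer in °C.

T = 291 °C

ΔL = αL₀ΔT ⇒ ΔT = ΔL / (αL₀)
ΔT = 123×10⁻³ m / (8.94×10⁻⁶ × 46.0 m) = 299.10 K
T = -7.89 + 299.10 = 291.21 °C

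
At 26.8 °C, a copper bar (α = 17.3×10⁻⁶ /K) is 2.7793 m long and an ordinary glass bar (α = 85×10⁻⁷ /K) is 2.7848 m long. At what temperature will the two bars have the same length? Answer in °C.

Equal length when α₁L₁ΔT − α₂L₂ΔT = L₂ − L₁ = 5.50×10⁻³ m
α₁L₁ = 4.808189×10⁻⁵, α₂L₂ = 2.36708×10⁻⁵ → Δ(αL) = 2.441109×10⁻⁵ m/K
ΔT = 5.50×10⁻³ / 2.441109×10⁻⁵ = 225.307 K, so T = 26.8 + 225.307 = 252.107 °C

T = 252.1 °C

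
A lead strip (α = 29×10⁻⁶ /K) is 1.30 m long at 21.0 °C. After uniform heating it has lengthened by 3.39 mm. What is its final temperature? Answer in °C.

ΔL = αL₀ΔT ⇒ ΔT = ΔL / (αL₀)
ΔT = 3.39×10⁻³ m / (29×10⁻⁶ × 1.30 m) = 89.92 K
T = 21.0 + 89.92 = 110.92 °C

T = 111 °C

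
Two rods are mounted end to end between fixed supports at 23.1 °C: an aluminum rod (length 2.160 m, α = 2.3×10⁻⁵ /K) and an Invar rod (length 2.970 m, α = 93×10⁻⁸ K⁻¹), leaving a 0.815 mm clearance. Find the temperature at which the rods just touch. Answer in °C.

T = 38.6 °C

α₁L₁ = 4.968×10⁻⁵ m/K, α₂L₂ = 2.7621×10⁻⁶ m/K → total 5.24421×10⁻⁵ m/K
ΔT = g/(α₁L₁+α₂L₂) = 8.15×10⁻⁴ / 5.24421×10⁻⁵ = 15.541 K
T = 23.1 + 15.541 = 38.641 °C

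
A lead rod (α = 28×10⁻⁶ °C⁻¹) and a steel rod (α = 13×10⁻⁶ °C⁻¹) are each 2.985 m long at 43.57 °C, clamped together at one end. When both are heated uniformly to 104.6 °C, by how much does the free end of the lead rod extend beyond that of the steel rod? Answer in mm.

2.73 mm

ΔT = 61.03 K
lead: ΔL = 28×10⁻⁶ × 2.985 m × 61.03 = 5.1009×10⁻³ m = 5.1009 mm
steel: ΔL = 13×10⁻⁶ × 2.985 m × 61.03 = 2.3683×10⁻³ m = 2.3683 mm
difference = 5.1009 − 2.3683 = 2.7326 mm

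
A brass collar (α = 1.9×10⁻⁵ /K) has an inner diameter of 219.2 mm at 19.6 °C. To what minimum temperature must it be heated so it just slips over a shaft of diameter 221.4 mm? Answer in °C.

T = 548 °C

Required Δd = 221.4 − 219.2 = 2.2 mm
Δd = αd₀ΔT ⇒ ΔT = Δd/(αd₀) = 2.2 / (1.9×10⁻⁵ × 219.2) = 528.24 K
T_min = 19.6 + 528.24 = 547.84 °C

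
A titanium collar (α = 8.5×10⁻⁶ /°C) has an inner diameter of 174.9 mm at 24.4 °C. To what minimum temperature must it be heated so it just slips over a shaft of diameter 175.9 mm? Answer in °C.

T = 697 °C

Required Δd = 175.9 − 174.9 = 1.0 mm
Δd = αd₀ΔT ⇒ ΔT = Δd/(αd₀) = 1.0 / (8.5×10⁻⁶ × 174.9) = 672.65 K
T_min = 24.4 + 672.65 = 697.05 °C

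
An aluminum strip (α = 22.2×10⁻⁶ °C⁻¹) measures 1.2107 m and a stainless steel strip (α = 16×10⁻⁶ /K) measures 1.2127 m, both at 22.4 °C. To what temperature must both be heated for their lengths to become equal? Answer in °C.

L₁(1 + α₁ΔT) = L₂(1 + α₂ΔT) ⇒ ΔT = (L₂ − L₁)/(α₁L₁ − α₂L₂)
L₂ − L₁ = 1.2127 − 1.2107 = 2.00×10⁻³ m
α₁L₁ − α₂L₂ = 22.2×10⁻⁶×1.2107 − 16×10⁻⁶×1.2127 = 7.47434×10⁻⁶ m/K
ΔT = 2.00×10⁻³ / 7.47434×10⁻⁶ = 267.582 K
T = 22.4 + 267.582 = 289.982 °C

T = 290.0 °C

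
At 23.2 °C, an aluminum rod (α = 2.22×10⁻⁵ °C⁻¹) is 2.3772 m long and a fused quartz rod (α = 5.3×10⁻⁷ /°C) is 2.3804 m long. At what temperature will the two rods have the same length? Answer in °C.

T = 85.32 °C

Equal length when α₁L₁ΔT − α₂L₂ΔT = L₂ − L₁ = 3.20×10⁻³ m
α₁L₁ = 5.277384×10⁻⁵, α₂L₂ = 1.261612×10⁻⁶ → Δ(αL) = 5.1512228×10⁻⁵ m/K
ΔT = 3.20×10⁻³ / 5.1512228×10⁻⁵ = 62.1212 K, so T = 23.2 + 62.1212 = 85.3212 °C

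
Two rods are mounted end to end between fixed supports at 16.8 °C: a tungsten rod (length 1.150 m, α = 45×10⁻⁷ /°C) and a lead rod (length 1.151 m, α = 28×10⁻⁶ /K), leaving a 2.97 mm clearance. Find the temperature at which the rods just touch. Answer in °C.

T = 96.2 °C

Gap closes when ΔL₁ + ΔL₂ = 2.97 mm = 2.97×10⁻³ m
(α₁L₁ + α₂L₂)ΔT = g
α₁L₁ + α₂L₂ = 45×10⁻⁷×1.150 + 28×10⁻⁶×1.151 = 3.7403×10⁻⁵ m/K
ΔT = 2.97×10⁻³ / 3.7403×10⁻⁵ = 79.405 K
T = 16.8 + 79.405 = 96.205 °C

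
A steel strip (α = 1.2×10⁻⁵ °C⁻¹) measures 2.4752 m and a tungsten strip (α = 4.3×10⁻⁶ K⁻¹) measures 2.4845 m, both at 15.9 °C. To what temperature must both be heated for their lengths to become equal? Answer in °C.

Equal length when α₁L₁ΔT − α₂L₂ΔT = L₂ − L₁ = 9.30×10⁻³ m
α₁L₁ = 2.97024×10⁻⁵, α₂L₂ = 1.068335×10⁻⁵ → Δ(αL) = 1.901905×10⁻⁵ m/K
ΔT = 9.30×10⁻³ / 1.901905×10⁻⁵ = 488.983 K, so T = 15.9 + 488.983 = 504.883 °C

T = 504.9 °C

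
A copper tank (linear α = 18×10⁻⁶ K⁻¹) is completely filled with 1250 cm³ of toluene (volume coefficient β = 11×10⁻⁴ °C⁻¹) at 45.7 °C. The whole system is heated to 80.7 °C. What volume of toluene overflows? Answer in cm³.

45.8 cm³

The tank also expands: β_container ≈ 3α = 5.4×10⁻⁵ /K
Net overflow = V₀(β_liq − 3α_cont)ΔT
β − 3α = 1.10×10⁻³ − 5.4×10⁻⁵ = 1.046×10⁻³ /K; ΔT = 35.0 K
ΔV = 1250 × 1.046×10⁻³ × 35.0 = 45.8 cm³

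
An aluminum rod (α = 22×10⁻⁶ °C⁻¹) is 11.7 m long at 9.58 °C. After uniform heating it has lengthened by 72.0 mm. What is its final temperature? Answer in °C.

ΔL = αL₀ΔT ⇒ ΔT = ΔL / (αL₀)
ΔT = 72.0×10⁻³ m / (22×10⁻⁶ × 11.7 m) = 279.72 K
T = 9.58 + 279.72 = 289.30 °C

T = 289 °C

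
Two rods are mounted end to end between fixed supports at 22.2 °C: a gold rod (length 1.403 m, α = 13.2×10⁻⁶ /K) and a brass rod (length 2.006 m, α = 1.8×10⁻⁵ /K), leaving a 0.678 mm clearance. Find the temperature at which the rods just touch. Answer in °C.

Gap closes when ΔL₁ + ΔL₂ = 0.678 mm = 6.78×10⁻⁴ m
(α₁L₁ + α₂L₂)ΔT = g
α₁L₁ + α₂L₂ = 13.2×10⁻⁶×1.403 + 1.8×10⁻⁵×2.006 = 5.46276×10⁻⁵ m/K
ΔT = 6.78×10⁻⁴ / 5.46276×10⁻⁵ = 12.411 K
T = 22.2 + 12.411 = 34.611 °C

T = 34.6 °C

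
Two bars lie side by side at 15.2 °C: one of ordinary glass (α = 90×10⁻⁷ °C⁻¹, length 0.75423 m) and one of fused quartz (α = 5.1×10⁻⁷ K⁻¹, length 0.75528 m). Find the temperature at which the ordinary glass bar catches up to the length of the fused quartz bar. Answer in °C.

Equal length when α₁L₁ΔT − α₂L₂ΔT = L₂ − L₁ = 1.05×10⁻³ m
α₁L₁ = 6.78807×10⁻⁶, α₂L₂ = 3.851928×10⁻⁷ → Δ(αL) = 6.4028772×10⁻⁶ m/K
ΔT = 1.05×10⁻³ / 6.4028772×10⁻⁶ = 163.989 K, so T = 15.2 + 163.989 = 179.189 °C

T = 179.2 °C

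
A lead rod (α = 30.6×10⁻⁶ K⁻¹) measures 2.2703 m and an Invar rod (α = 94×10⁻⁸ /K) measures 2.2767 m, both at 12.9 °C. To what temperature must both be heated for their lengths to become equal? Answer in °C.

T = 108.0 °C

Equal length when α₁L₁ΔT − α₂L₂ΔT = L₂ − L₁ = 6.40×10⁻³ m
α₁L₁ = 6.947118×10⁻⁵, α₂L₂ = 2.140098×10⁻⁶ → Δ(αL) = 6.7331082×10⁻⁵ m/K
ΔT = 6.40×10⁻³ / 6.7331082×10⁻⁵ = 95.053 K, so T = 12.9 + 95.053 = 107.953 °C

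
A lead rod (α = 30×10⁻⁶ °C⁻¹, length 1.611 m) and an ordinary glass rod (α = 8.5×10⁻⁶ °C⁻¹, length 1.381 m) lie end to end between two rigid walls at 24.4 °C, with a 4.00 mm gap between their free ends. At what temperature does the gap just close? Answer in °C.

α₁L₁ = 4.833×10⁻⁵ m/K, α₂L₂ = 1.17385×10⁻⁵ m/K → total 6.00685×10⁻⁵ m/K
ΔT = g/(α₁L₁+α₂L₂) = 4.00×10⁻³ / 6.00685×10⁻⁵ = 66.591 K
T = 24.4 + 66.591 = 90.991 °C

T = 91.0 °C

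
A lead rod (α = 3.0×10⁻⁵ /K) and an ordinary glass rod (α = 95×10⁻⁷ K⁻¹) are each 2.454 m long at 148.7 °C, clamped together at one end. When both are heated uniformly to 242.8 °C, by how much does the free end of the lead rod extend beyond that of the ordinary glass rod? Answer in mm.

4.73 mm

ΔT = 94.1 K
lead: ΔL = 3.0×10⁻⁵ × 2.454 m × 94.1 = 6.9276×10⁻³ m = 6.9276 mm
ordinary glass: ΔL = 95×10⁻⁷ × 2.454 m × 94.1 = 2.1938×10⁻³ m = 2.1938 mm
difference = 6.9276 − 2.1938 = 4.7338 mm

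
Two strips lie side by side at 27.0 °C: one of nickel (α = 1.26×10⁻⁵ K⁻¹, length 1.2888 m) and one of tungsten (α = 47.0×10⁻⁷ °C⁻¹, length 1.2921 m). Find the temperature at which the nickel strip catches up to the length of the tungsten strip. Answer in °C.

L₁(1 + α₁ΔT) = L₂(1 + α₂ΔT) ⇒ ΔT = (L₂ − L₁)/(α₁L₁ − α₂L₂)
L₂ − L₁ = 1.2921 − 1.2888 = 3.30×10⁻³ m
α₁L₁ − α₂L₂ = 1.26×10⁻⁵×1.2888 − 47.0×10⁻⁷×1.2921 = 1.016601×10⁻⁵ m/K
ΔT = 3.30×10⁻³ / 1.016601×10⁻⁵ = 324.611 K
T = 27.0 + 324.611 = 351.611 °C

T = 351.6 °C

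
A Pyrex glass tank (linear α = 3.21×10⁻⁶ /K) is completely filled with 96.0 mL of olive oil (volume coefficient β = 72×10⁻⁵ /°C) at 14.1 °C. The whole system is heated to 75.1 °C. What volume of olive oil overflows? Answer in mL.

The tank also expands: β_container ≈ 3α = 9.63×10⁻⁶ /K
Net overflow = V₀(β_liq − 3α_cont)ΔT
β − 3α = 7.20×10⁻⁴ − 9.63×10⁻⁶ = 7.1037×10⁻⁴ /K; ΔT = 61.0 K
ΔV = 96.0 × 7.1037×10⁻⁴ × 61.0 = 4.16 mL

4.16 mL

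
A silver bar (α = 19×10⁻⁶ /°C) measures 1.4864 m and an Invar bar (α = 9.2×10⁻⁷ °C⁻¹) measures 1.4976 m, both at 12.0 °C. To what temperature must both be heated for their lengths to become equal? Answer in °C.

T = 428.9 °C

L₁(1 + α₁ΔT) = L₂(1 + α₂ΔT) ⇒ ΔT = (L₂ − L₁)/(α₁L₁ − α₂L₂)
L₂ − L₁ = 1.4976 − 1.4864 = 1.12×10⁻² m
α₁L₁ − α₂L₂ = 19×10⁻⁶×1.4864 − 9.2×10⁻⁷×1.4976 = 2.6863808×10⁻⁵ m/K
ΔT = 1.12×10⁻² / 2.6863808×10⁻⁵ = 416.918 K
T = 12.0 + 416.918 = 428.918 °C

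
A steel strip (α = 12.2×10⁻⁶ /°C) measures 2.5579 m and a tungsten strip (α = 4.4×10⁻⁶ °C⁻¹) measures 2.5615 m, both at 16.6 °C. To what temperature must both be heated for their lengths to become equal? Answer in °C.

T = 197.2 °C

Equal length when α₁L₁ΔT − α₂L₂ΔT = L₂ − L₁ = 3.60×10⁻³ m
α₁L₁ = 3.120638×10⁻⁵, α₂L₂ = 1.12706×10⁻⁵ → Δ(αL) = 1.993578×10⁻⁵ m/K
ΔT = 3.60×10⁻³ / 1.993578×10⁻⁵ = 180.580 K, so T = 16.6 + 180.580 = 197.180 °C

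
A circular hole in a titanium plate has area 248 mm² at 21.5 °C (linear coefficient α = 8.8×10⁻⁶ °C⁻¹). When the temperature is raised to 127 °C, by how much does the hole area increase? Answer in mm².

ΔA = 0.460 mm²

Area coefficient ≈ 2α; |ΔT| = 105.5 K
ΔA = 2αA₀ΔT = 2(8.8×10⁻⁶)(248)(105.5) = 0.460 mm²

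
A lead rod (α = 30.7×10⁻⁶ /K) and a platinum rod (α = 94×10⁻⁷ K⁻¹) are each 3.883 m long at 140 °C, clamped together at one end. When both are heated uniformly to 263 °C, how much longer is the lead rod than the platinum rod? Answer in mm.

10.2 mm

ΔT = 123 K
lead: ΔL = 30.7×10⁻⁶ × 3.883 m × 123 = 1.4663×10⁻² m = 14.663 mm
platinum: ΔL = 94×10⁻⁷ × 3.883 m × 123 = 4.4895×10⁻³ m = 4.4895 mm
difference = 14.663 − 4.4895 = 10.1735 mm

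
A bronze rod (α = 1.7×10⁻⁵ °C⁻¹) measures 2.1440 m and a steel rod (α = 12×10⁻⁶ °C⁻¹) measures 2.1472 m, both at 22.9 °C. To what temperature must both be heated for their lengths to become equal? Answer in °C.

L₁(1 + α₁ΔT) = L₂(1 + α₂ΔT) ⇒ ΔT = (L₂ − L₁)/(α₁L₁ − α₂L₂)
L₂ − L₁ = 2.1472 − 2.1440 = 3.20×10⁻³ m
α₁L₁ − α₂L₂ = 1.7×10⁻⁵×2.1440 − 12×10⁻⁶×2.1472 = 1.06816×10⁻⁵ m/K
ΔT = 3.20×10⁻³ / 1.06816×10⁻⁵ = 299.581 K
T = 22.9 + 299.581 = 322.481 °C

T = 322.5 °C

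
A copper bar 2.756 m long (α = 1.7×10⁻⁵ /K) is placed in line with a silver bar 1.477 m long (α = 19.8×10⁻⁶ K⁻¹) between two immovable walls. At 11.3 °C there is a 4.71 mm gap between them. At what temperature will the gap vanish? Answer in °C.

Gap closes when ΔL₁ + ΔL₂ = 4.71 mm = 4.71×10⁻³ m
(α₁L₁ + α₂L₂)ΔT = g
α₁L₁ + α₂L₂ = 1.7×10⁻⁵×2.756 + 19.8×10⁻⁶×1.477 = 7.60966×10⁻⁵ m/K
ΔT = 4.71×10⁻³ / 7.60966×10⁻⁵ = 61.895 K
T = 11.3 + 61.895 = 73.195 °C

T = 73.2 °C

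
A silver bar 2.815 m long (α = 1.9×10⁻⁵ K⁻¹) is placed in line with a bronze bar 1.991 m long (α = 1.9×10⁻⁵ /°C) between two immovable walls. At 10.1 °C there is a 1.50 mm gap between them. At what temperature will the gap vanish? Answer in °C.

T = 26.5 °C

α₁L₁ = 5.3485×10⁻⁵ m/K, α₂L₂ = 3.7829×10⁻⁵ m/K → total 9.1314×10⁻⁵ m/K
ΔT = g/(α₁L₁+α₂L₂) = 1.50×10⁻³ / 9.1314×10⁻⁵ = 16.427 K
T = 10.1 + 16.427 = 26.527 °C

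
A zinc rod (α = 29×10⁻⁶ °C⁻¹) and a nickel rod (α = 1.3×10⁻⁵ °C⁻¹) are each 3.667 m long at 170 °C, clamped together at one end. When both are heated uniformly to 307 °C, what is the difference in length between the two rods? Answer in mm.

8.04 mm

ΔT = 137 K
zinc: ΔL = 29×10⁻⁶ × 3.667 m × 137 = 1.4569×10⁻² m = 14.569 mm
nickel: ΔL = 1.3×10⁻⁵ × 3.667 m × 137 = 6.5309×10⁻³ m = 6.5309 mm
difference = 14.569 − 6.5309 = 8.0381 mm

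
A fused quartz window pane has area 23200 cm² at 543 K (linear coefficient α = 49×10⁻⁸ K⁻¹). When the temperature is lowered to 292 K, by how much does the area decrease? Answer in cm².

ΔA = 5.71 cm²

Area coefficient ≈ 2α; |ΔT| = 251 K
ΔA = 2αA₀ΔT = 2(49×10⁻⁸)(23200)(251) = 5.71 cm²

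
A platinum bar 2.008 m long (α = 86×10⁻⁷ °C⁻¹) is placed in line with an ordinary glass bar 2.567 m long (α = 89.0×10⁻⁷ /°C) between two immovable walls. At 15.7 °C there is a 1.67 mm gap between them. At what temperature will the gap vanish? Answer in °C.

T = 57.3 °C

α₁L₁ = 1.72688×10⁻⁵ m/K, α₂L₂ = 2.28463×10⁻⁵ m/K → total 4.01151×10⁻⁵ m/K
ΔT = g/(α₁L₁+α₂L₂) = 1.67×10⁻³ / 4.01151×10⁻⁵ = 41.630 K
T = 15.7 + 41.630 = 57.330 °C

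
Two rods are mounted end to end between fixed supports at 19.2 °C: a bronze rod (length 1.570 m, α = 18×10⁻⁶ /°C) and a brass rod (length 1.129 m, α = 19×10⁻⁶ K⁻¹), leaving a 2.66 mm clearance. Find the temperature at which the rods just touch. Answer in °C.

T = 72.7 °C

Gap closes when ΔL₁ + ΔL₂ = 2.66 mm = 2.66×10⁻³ m
(α₁L₁ + α₂L₂)ΔT = g
α₁L₁ + α₂L₂ = 18×10⁻⁶×1.570 + 19×10⁻⁶×1.129 = 4.9711×10⁻⁵ m/K
ΔT = 2.66×10⁻³ / 4.9711×10⁻⁵ = 53.509 K
T = 19.2 + 53.509 = 72.709 °C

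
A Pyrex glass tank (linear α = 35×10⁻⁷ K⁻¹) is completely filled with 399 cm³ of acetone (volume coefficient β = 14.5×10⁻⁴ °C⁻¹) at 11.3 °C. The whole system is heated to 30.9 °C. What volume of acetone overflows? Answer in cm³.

The tank also expands: β_container ≈ 3α = 1.05×10⁻⁵ /K
Net overflow = V₀(β_liq − 3α_cont)ΔT
β − 3α = 1.45×10⁻³ − 1.05×10⁻⁵ = 1.4395×10⁻³ /K; ΔT = 19.6 K
ΔV = 399 × 1.4395×10⁻³ × 19.6 = 11.3 cm³

11.3 cm³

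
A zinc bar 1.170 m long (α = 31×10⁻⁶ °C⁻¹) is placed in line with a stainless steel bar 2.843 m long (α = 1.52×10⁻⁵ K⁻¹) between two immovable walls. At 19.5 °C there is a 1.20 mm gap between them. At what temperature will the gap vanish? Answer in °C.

Gap closes when ΔL₁ + ΔL₂ = 1.20 mm = 1.20×10⁻³ m
(α₁L₁ + α₂L₂)ΔT = g
α₁L₁ + α₂L₂ = 31×10⁻⁶×1.170 + 1.52×10⁻⁵×2.843 = 7.94836×10⁻⁵ m/K
ΔT = 1.20×10⁻³ / 7.94836×10⁻⁵ = 15.097 K
T = 19.5 + 15.097 = 34.597 °C

T = 34.6 °C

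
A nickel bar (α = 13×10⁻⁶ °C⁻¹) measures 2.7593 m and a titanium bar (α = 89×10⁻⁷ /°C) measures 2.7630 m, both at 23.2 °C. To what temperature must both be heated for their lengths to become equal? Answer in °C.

T = 351.2 °C

L₁(1 + α₁ΔT) = L₂(1 + α₂ΔT) ⇒ ΔT = (L₂ − L₁)/(α₁L₁ − α₂L₂)
L₂ − L₁ = 2.7630 − 2.7593 = 3.70×10⁻³ m
α₁L₁ − α₂L₂ = 13×10⁻⁶×2.7593 − 89×10⁻⁷×2.7630 = 1.12802×10⁻⁵ m/K
ΔT = 3.70×10⁻³ / 1.12802×10⁻⁵ = 328.008 K
T = 23.2 + 328.008 = 351.208 °C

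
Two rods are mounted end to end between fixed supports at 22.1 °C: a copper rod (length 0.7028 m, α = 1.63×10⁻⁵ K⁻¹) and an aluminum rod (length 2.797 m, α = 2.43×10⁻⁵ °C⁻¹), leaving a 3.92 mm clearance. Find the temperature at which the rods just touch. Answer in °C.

α₁L₁ = 1.145564×10⁻⁵ m/K, α₂L₂ = 6.79671×10⁻⁵ m/K → total 7.942274×10⁻⁵ m/K
ΔT = g/(α₁L₁+α₂L₂) = 3.92×10⁻³ / 7.942274×10⁻⁵ = 49.356 K
T = 22.1 + 49.356 = 71.456 °C

T = 71.5 °C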